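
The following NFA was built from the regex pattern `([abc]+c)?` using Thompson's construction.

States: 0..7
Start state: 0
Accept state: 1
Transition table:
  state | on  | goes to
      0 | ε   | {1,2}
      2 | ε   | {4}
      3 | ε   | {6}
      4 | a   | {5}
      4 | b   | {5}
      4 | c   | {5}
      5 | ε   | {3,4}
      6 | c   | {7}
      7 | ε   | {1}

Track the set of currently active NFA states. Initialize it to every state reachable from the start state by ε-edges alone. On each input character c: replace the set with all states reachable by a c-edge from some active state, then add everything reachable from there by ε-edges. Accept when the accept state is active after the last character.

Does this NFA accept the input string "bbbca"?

initial (ε-close {0}): {0,1,2,4}
'b' @ 1: {3,4,5,6}
'b' @ 2: {3,4,5,6}
'b' @ 3: {3,4,5,6}
'c' @ 4: {1,3,4,5,6,7}  ✓accept
'a' @ 5: {3,4,5,6}
final: {3,4,5,6}; accept 1 not in set

Answer: REJECT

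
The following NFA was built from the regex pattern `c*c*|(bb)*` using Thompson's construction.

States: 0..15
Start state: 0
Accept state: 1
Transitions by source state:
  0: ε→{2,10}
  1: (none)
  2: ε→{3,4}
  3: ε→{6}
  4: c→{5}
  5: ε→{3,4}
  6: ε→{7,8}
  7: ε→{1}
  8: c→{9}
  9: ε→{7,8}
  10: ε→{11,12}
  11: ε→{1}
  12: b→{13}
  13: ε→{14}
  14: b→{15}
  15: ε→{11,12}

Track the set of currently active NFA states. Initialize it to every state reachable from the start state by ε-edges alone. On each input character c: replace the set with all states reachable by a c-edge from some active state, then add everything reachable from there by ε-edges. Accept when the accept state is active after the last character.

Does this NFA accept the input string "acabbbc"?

S₀ = ε-closure({0}) = {0,1,2,3,4,6,7,8,10,11,12}
'a' @ 1: {}  — dead — no transitions
rest 'cabbbc' ignored (set empty)
end set {} — state 1 not in

Answer: REJECT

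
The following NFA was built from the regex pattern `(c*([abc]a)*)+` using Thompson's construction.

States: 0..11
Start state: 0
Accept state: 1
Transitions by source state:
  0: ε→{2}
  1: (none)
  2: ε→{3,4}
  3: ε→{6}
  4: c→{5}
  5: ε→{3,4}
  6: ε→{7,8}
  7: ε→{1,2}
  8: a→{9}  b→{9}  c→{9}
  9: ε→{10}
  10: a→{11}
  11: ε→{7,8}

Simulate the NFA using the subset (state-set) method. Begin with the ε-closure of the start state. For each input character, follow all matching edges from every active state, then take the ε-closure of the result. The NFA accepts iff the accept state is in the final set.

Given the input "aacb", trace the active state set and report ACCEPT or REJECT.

Answer: REJECT

Steps:
initial (ε-close {0}): {0,1,2,3,4,6,7,8}
'a' @ 1: {9,10}
'a' @ 2: {1,2,3,4,6,7,8,11}  ✓accept
'c' @ 3: {1,2,3,4,5,6,7,8,9,10}  ✓accept
'b' @ 4: {9,10}
after full input: {9,10}  (accept=1 not in)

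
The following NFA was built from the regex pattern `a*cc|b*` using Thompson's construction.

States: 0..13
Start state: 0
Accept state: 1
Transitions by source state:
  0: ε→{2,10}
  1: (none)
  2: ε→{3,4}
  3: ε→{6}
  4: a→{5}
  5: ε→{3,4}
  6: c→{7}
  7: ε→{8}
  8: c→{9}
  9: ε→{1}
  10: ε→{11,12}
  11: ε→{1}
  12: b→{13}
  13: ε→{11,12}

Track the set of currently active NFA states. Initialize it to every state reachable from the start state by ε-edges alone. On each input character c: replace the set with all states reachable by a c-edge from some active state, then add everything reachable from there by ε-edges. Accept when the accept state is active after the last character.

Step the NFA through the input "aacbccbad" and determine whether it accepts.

Answer: REJECT

Trace:
S₀ = ε-closure({0}) = {0,1,2,3,4,6,10,11,12}
'a' @ 1: {3,4,5,6}
'a' @ 2: {3,4,5,6}
'c' @ 3: {7,8}
'b' @ 4: {}  — state set empty
rest 'ccbad' ignored (set empty)
final: {}; accept 1 not in set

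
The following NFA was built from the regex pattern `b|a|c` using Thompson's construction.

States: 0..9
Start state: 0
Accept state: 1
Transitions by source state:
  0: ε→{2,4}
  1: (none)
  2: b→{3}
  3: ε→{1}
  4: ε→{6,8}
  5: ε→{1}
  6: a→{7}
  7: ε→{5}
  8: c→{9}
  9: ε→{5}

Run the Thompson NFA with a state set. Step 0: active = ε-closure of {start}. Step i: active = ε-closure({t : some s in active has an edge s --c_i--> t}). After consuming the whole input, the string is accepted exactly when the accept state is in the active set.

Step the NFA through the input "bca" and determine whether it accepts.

S₀ = ε-closure({0}) = {0,2,4,6,8}
'b' @ 1: {1,3}  (accept∈set)
'c' @ 2: {}  — no active states
rest 'a' ignored (set empty)
final: {}; accept 1 not in set

Answer: REJECT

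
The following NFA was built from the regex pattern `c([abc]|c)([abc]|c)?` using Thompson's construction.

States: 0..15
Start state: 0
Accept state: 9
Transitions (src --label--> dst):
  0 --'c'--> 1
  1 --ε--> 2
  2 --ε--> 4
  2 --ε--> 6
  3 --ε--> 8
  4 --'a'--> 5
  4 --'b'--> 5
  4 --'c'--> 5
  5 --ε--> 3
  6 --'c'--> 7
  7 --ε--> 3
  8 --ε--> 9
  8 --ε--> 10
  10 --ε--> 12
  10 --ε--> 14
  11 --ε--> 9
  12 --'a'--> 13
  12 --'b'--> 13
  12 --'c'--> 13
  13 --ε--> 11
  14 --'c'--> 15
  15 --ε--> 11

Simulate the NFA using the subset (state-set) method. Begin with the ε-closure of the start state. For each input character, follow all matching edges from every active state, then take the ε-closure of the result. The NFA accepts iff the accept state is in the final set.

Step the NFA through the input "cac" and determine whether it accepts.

initial (ε-close {0}): {0}
'c' @ 1: {1,2,4,6}
'a' @ 2: {3,5,8,9,10,12,14}  (accept∈set)
'c' @ 3: {9,11,13,15}  (accept∈set)
end set {9,11,13,15} — state 9 in

Answer: ACCEPT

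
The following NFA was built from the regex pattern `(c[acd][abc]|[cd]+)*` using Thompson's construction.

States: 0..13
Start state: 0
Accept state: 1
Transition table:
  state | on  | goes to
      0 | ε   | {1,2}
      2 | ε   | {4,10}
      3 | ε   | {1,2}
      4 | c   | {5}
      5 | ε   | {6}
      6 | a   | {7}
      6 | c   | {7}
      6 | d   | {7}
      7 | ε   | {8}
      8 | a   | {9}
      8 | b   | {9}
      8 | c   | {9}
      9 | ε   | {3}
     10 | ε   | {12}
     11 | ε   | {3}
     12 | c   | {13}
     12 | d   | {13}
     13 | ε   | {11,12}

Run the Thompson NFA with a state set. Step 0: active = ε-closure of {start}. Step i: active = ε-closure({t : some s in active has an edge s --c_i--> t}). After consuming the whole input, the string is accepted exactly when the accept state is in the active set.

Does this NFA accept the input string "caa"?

Answer: ACCEPT

Trace:
S₀ = ε-closure({0}) = {0,1,2,4,10,12}
'c' @ 1: {1,2,3,4,5,6,10,11,12,13}  [accepting]
'a' @ 2: {7,8}
'a' @ 3: {1,2,3,4,9,10,12}  [accepting]
end set {1,2,3,4,9,10,12} — state 1 in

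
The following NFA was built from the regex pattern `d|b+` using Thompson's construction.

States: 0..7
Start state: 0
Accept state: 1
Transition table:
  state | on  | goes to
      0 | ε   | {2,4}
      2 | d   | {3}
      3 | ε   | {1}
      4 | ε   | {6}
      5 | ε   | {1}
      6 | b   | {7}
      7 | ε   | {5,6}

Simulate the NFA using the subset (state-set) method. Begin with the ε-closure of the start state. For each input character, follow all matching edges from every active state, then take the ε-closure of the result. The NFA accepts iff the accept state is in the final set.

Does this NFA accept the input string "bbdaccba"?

S₀ = ε-closure({0}) = {0,2,4,6}
'b' @ 1: {1,5,6,7}  (accept∈set)
'b' @ 2: {1,5,6,7}  (accept∈set)
'd' @ 3: {}  — dead — no transitions
rest 'accba' ignored (set empty)
after full input: {}  (accept=1 not in)

Answer: REJECT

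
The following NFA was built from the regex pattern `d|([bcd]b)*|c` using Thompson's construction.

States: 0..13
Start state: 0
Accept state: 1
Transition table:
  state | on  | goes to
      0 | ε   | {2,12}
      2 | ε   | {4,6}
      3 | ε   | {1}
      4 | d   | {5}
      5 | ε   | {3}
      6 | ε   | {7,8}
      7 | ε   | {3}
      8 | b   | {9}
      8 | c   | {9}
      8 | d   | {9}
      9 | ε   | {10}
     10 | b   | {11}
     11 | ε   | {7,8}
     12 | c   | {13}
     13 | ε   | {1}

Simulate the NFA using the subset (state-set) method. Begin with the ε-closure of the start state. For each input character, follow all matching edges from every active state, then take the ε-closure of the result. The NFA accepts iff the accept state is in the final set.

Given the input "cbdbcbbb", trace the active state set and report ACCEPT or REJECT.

start: ε-closure({0}) = {0,1,2,3,4,6,7,8,12}
'c' @ 1: {1,9,10,13}  [accepting]
'b' @ 2: {1,3,7,8,11}  [accepting]
'd' @ 3: {9,10}
'b' @ 4: {1,3,7,8,11}  [accepting]
'c' @ 5: {9,10}
'b' @ 6: {1,3,7,8,11}  [accepting]
'b' @ 7: {9,10}
'b' @ 8: {1,3,7,8,11}  [accepting]
final: {1,3,7,8,11}; accept 1 in set

Answer: ACCEPT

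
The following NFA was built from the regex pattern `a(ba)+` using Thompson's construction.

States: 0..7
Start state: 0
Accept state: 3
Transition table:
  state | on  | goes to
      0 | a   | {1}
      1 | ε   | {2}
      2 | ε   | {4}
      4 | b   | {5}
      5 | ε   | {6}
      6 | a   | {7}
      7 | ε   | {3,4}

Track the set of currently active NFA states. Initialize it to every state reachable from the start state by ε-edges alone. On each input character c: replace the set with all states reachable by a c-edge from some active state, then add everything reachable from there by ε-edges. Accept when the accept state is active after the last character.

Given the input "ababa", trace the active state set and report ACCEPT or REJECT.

initial (ε-close {0}): {0}
'a' @ 1: {1,2,4}
'b' @ 2: {5,6}
'a' @ 3: {3,4,7}  (accept∈set)
'b' @ 4: {5,6}
'a' @ 5: {3,4,7}  (accept∈set)
end set {3,4,7} — state 3 in

Answer: ACCEPT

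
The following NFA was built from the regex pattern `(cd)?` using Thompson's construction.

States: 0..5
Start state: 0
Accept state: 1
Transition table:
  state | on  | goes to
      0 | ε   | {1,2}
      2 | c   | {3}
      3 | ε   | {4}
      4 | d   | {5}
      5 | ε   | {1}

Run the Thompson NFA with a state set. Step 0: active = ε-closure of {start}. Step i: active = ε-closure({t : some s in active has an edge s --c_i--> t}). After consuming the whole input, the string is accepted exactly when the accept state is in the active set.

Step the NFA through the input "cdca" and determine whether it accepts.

S₀ = ε-closure({0}) = {0,1,2}
'c' @ 1: {3,4}
'd' @ 2: {1,5}  ✓accept
'c' @ 3: {}  — no active states
rest 'a' ignored (set empty)
end set {} — state 1 not in

Answer: REJECT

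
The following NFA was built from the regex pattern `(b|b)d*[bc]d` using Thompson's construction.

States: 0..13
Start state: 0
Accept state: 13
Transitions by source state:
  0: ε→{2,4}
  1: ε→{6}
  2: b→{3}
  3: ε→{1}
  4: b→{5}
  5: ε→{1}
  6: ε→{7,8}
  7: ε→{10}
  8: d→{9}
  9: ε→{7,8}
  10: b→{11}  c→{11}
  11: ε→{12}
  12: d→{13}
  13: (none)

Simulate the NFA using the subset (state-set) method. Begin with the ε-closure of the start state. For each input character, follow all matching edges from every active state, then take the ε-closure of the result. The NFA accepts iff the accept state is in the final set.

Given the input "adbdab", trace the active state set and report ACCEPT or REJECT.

S₀ = ε-closure({0}) = {0,2,4}
'a' @ 1: {}  — state set empty
rest 'dbdab' ignored (set empty)
after full input: {}  (accept=13 not in)

Answer: REJECT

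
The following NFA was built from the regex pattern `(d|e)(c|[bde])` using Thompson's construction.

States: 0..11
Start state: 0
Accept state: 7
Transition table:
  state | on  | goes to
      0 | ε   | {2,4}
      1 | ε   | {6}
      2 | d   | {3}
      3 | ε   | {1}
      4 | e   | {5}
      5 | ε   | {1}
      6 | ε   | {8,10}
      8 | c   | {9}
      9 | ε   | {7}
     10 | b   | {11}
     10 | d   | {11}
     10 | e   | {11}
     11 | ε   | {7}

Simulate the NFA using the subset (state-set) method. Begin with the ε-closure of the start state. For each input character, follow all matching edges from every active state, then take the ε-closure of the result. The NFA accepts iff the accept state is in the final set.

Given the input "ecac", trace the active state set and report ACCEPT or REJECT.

Answer: REJECT

Steps:
start: ε-closure({0}) = {0,2,4}
'e' @ 1: {1,5,6,8,10}
'c' @ 2: {7,9}  ✓accept
'a' @ 3: {}  — state set empty
rest 'c' ignored (set empty)
end set {} — state 7 not in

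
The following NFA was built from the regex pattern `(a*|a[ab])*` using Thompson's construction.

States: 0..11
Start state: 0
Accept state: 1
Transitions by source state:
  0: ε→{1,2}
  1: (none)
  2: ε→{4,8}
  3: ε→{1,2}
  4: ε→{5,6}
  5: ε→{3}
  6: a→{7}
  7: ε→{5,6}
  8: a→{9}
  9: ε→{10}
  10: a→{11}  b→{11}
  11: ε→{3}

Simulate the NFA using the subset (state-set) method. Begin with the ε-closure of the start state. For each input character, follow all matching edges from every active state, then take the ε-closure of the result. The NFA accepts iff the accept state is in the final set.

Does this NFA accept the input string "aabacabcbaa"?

start: ε-closure({0}) = {0,1,2,3,4,5,6,8}
'a' @ 1: {1,2,3,4,5,6,7,8,9,10}  (accept∈set)
'a' @ 2: {1,2,3,4,5,6,7,8,9,10,11}  (accept∈set)
'b' @ 3: {1,2,3,4,5,6,8,11}  (accept∈set)
'a' @ 4: {1,2,3,4,5,6,7,8,9,10}  (accept∈set)
'c' @ 5: {}  — state set empty
rest 'abcbaa' ignored (set empty)
after full input: {}  (accept=1 not in)

Answer: REJECT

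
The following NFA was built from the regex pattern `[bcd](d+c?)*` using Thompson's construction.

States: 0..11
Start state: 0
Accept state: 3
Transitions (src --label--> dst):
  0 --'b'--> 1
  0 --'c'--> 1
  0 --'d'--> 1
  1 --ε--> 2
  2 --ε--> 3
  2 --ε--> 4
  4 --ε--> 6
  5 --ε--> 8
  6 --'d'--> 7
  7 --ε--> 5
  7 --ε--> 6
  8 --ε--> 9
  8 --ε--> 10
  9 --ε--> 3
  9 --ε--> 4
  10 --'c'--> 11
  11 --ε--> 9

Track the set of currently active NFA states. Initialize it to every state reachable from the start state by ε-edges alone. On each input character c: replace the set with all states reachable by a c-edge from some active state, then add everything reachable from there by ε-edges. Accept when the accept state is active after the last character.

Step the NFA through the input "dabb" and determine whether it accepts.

initial (ε-close {0}): {0}
'd' @ 1: {1,2,3,4,6}  ✓accept
'a' @ 2: {}  — state set empty
rest 'bb' ignored (set empty)
after full input: {}  (accept=3 not in)

Answer: REJECT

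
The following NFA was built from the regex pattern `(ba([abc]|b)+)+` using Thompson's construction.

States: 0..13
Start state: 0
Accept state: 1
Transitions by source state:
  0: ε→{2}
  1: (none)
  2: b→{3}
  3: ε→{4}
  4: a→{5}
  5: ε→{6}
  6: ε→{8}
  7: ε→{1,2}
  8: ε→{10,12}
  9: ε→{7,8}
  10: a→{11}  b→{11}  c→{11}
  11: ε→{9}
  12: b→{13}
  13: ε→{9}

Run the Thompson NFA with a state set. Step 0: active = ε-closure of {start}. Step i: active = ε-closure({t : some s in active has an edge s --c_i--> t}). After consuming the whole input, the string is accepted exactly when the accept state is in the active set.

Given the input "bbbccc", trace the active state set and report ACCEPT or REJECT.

Answer: REJECT

Steps:
initial (ε-close {0}): {0,2}
'b' @ 1: {3,4}
'b' @ 2: {}  — state set empty
rest 'bccc' ignored (set empty)
final: {}; accept 1 not in set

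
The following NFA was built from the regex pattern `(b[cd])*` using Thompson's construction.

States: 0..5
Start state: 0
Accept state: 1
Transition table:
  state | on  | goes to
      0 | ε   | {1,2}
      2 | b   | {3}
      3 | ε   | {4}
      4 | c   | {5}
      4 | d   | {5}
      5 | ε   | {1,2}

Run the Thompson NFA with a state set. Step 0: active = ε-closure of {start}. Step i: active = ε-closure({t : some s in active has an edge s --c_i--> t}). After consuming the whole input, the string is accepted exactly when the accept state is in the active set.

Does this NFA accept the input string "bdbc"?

Answer: ACCEPT

Derivation:
start: ε-closure({0}) = {0,1,2}
'b' @ 1: {3,4}
'd' @ 2: {1,2,5}  ✓accept
'b' @ 3: {3,4}
'c' @ 4: {1,2,5}  ✓accept
end set {1,2,5} — state 1 in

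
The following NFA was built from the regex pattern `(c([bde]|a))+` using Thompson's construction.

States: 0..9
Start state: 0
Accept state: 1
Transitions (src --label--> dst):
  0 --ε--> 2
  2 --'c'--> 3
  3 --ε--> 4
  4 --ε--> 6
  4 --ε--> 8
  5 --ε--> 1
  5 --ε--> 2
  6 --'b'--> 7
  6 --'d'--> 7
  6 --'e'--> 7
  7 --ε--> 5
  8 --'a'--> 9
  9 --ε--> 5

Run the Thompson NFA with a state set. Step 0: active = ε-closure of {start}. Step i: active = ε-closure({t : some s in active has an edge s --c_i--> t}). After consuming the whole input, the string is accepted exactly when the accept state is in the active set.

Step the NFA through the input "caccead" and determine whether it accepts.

Answer: REJECT

Steps:
initial (ε-close {0}): {0,2}
'c' @ 1: {3,4,6,8}
'a' @ 2: {1,2,5,9}  [accepting]
'c' @ 3: {3,4,6,8}
'c' @ 4: {}  — state set empty
rest 'ead' ignored (set empty)
end set {} — state 1 not in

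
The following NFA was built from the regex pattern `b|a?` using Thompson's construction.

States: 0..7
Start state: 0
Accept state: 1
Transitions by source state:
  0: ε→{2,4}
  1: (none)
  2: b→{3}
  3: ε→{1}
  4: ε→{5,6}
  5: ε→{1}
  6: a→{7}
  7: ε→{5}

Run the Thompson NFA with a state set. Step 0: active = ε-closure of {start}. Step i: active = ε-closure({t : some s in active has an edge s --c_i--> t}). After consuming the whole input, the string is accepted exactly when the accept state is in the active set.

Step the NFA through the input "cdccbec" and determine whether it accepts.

S₀ = ε-closure({0}) = {0,1,2,4,5,6}
'c' @ 1: {}  — no active states
rest 'dccbec' ignored (set empty)
end set {} — state 1 not in

Answer: REJECT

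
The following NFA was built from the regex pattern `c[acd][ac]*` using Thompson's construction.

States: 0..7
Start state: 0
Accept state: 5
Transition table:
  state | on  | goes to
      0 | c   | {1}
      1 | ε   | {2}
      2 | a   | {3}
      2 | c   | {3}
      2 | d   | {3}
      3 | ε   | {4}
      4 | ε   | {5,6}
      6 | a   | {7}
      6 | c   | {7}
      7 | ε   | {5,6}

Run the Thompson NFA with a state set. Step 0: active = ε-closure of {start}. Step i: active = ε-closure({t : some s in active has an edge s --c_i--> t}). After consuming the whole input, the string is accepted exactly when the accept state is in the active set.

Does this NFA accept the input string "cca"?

S₀ = ε-closure({0}) = {0}
'c' @ 1: {1,2}
'c' @ 2: {3,4,5,6}  (accept∈set)
'a' @ 3: {5,6,7}  (accept∈set)
end set {5,6,7} — state 5 in

Answer: ACCEPT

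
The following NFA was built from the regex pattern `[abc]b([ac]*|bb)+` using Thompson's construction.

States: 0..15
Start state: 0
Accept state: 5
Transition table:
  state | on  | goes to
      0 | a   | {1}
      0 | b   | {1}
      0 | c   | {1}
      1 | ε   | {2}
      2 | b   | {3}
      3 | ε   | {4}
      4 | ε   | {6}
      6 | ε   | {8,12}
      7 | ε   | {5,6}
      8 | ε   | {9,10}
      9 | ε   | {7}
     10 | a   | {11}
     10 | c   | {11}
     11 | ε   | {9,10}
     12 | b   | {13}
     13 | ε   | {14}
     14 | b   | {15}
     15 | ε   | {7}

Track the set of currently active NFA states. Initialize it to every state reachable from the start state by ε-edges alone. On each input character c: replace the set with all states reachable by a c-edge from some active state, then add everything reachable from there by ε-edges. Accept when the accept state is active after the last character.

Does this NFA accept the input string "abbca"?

initial (ε-close {0}): {0}
'a' @ 1: {1,2}
'b' @ 2: {3,4,5,6,7,8,9,10,12}  [accepting]
'b' @ 3: {13,14}
'c' @ 4: {}  — no active states
rest 'a' ignored (set empty)
end set {} — state 5 not in

Answer: REJECT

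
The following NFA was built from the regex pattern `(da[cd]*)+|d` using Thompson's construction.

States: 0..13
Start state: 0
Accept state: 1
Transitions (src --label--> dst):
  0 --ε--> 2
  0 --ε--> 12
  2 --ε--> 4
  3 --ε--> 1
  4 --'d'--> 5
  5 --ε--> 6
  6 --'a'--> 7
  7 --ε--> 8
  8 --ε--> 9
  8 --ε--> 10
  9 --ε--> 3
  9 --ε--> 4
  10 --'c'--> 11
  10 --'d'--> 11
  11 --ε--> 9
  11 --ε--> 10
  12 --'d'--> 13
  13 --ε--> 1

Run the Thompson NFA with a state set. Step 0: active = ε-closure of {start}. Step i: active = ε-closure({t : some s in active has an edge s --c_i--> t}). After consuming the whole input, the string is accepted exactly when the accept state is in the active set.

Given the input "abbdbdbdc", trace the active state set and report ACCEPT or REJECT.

start: ε-closure({0}) = {0,2,4,12}
'a' @ 1: {}  — state set empty
rest 'bbdbdbdc' ignored (set empty)
end set {} — state 1 not in

Answer: REJECT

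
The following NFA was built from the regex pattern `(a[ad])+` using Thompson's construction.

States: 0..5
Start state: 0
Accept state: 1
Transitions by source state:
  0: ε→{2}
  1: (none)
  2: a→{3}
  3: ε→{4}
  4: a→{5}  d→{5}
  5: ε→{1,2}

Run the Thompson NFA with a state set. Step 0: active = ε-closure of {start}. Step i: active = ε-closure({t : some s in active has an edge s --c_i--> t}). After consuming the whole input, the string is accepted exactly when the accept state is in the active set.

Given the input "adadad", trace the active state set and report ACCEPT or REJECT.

initial (ε-close {0}): {0,2}
'a' @ 1: {3,4}
'd' @ 2: {1,2,5}  ✓accept
'a' @ 3: {3,4}
'd' @ 4: {1,2,5}  ✓accept
'a' @ 5: {3,4}
'd' @ 6: {1,2,5}  ✓accept
end set {1,2,5} — state 1 in

Answer: ACCEPT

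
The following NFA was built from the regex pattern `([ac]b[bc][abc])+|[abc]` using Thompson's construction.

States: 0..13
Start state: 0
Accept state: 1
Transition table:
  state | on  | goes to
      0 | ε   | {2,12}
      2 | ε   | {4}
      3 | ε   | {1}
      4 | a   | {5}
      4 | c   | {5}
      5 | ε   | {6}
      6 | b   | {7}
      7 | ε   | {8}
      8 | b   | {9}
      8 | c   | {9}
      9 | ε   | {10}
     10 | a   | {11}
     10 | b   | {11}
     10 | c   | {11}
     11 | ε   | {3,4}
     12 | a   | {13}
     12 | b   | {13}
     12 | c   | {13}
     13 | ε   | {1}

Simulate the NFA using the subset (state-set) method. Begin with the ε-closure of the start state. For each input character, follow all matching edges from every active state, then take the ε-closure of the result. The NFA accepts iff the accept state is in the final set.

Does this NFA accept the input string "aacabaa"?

initial (ε-close {0}): {0,2,4,12}
'a' @ 1: {1,5,6,13}  (accept∈set)
'a' @ 2: {}  — state set empty
rest 'cabaa' ignored (set empty)
after full input: {}  (accept=1 not in)

Answer: REJECT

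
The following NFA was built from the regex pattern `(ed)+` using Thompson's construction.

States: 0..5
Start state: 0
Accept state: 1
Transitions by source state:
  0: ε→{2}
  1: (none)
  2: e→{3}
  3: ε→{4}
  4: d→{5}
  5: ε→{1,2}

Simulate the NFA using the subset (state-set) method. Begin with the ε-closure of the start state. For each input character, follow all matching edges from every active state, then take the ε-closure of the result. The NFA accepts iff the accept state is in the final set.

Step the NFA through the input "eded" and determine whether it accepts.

Answer: ACCEPT

Trace:
initial (ε-close {0}): {0,2}
'e' @ 1: {3,4}
'd' @ 2: {1,2,5}  ✓accept
'e' @ 3: {3,4}
'd' @ 4: {1,2,5}  ✓accept
after full input: {1,2,5}  (accept=1 in)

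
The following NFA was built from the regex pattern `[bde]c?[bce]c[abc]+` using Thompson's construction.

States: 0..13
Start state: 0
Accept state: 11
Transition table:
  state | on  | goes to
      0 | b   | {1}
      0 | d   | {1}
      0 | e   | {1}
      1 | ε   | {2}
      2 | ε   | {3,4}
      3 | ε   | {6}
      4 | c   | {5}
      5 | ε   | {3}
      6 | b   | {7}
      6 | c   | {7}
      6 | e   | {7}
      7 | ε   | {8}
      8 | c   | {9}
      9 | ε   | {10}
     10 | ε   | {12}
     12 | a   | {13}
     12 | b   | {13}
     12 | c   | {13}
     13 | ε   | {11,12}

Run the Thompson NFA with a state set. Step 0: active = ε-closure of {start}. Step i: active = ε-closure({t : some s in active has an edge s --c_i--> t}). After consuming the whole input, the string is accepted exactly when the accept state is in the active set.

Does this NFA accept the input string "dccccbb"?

Answer: ACCEPT

Steps:
initial (ε-close {0}): {0}
'd' @ 1: {1,2,3,4,6}
'c' @ 2: {3,5,6,7,8}
'c' @ 3: {7,8,9,10,12}
'c' @ 4: {9,10,11,12,13}  ✓accept
'c' @ 5: {11,12,13}  ✓accept
'b' @ 6: {11,12,13}  ✓accept
'b' @ 7: {11,12,13}  ✓accept
final: {11,12,13}; accept 11 in set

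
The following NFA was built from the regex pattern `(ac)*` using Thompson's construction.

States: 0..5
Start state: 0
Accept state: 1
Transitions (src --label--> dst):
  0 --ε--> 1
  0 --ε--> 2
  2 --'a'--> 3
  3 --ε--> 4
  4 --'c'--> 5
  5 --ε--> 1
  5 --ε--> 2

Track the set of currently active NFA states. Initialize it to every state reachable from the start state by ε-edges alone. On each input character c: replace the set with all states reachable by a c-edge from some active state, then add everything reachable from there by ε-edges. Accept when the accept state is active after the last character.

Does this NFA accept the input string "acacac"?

Answer: ACCEPT

Derivation:
S₀ = ε-closure({0}) = {0,1,2}
'a' @ 1: {3,4}
'c' @ 2: {1,2,5}  [accepting]
'a' @ 3: {3,4}
'c' @ 4: {1,2,5}  [accepting]
'a' @ 5: {3,4}
'c' @ 6: {1,2,5}  [accepting]
after full input: {1,2,5}  (accept=1 in)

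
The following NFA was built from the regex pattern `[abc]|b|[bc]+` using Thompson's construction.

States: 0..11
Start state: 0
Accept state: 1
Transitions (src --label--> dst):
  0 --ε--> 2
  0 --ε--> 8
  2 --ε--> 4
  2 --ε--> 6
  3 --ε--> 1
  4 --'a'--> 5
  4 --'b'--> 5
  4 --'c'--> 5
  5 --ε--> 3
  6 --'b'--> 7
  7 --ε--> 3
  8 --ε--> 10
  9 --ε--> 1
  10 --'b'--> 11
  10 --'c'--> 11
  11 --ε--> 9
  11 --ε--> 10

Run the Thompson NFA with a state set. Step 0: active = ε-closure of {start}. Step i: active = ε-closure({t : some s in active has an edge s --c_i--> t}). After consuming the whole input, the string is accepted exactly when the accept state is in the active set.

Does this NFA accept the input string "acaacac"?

start: ε-closure({0}) = {0,2,4,6,8,10}
'a' @ 1: {1,3,5}  (accept∈set)
'c' @ 2: {}  — state set empty
rest 'aacac' ignored (set empty)
final: {}; accept 1 not in set

Answer: REJECT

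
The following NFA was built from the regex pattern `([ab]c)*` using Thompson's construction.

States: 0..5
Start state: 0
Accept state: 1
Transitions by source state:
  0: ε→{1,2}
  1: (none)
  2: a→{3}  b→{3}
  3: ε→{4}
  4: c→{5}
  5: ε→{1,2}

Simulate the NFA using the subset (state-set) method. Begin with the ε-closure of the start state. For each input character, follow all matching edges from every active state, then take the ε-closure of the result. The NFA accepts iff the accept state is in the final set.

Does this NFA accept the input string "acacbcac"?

Answer: ACCEPT

Derivation:
S₀ = ε-closure({0}) = {0,1,2}
'a' @ 1: {3,4}
'c' @ 2: {1,2,5}  ✓accept
'a' @ 3: {3,4}
'c' @ 4: {1,2,5}  ✓accept
'b' @ 5: {3,4}
'c' @ 6: {1,2,5}  ✓accept
'a' @ 7: {3,4}
'c' @ 8: {1,2,5}  ✓accept
end set {1,2,5} — state 1 in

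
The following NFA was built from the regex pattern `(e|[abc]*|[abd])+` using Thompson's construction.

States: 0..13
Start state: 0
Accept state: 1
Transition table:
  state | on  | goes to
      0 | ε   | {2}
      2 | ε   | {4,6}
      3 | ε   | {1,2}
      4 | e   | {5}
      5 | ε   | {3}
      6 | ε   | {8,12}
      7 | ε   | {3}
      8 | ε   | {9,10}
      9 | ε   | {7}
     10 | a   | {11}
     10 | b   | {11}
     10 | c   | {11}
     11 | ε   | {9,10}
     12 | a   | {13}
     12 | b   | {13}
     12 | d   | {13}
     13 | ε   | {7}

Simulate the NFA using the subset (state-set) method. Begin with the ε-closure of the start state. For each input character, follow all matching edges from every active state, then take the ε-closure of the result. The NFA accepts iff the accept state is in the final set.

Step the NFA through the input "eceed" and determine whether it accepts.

S₀ = ε-closure({0}) = {0,1,2,3,4,6,7,8,9,10,12}
'e' @ 1: {1,2,3,4,5,6,7,8,9,10,12}  ✓accept
'c' @ 2: {1,2,3,4,6,7,8,9,10,11,12}  ✓accept
'e' @ 3: {1,2,3,4,5,6,7,8,9,10,12}  ✓accept
'e' @ 4: {1,2,3,4,5,6,7,8,9,10,12}  ✓accept
'd' @ 5: {1,2,3,4,6,7,8,9,10,12,13}  ✓accept
final: {1,2,3,4,6,7,8,9,10,12,13}; accept 1 in set

Answer: ACCEPT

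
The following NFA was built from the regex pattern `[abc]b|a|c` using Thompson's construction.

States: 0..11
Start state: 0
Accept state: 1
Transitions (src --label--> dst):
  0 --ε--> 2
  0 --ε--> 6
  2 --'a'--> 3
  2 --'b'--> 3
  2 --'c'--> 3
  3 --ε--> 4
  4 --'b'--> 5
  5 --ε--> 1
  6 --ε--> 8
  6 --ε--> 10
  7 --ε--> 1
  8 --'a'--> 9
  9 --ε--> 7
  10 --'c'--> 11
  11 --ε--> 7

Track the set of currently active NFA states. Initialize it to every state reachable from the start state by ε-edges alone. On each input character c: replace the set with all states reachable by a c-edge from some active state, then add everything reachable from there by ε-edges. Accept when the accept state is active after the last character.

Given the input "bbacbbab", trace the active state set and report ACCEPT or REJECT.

Answer: REJECT

Trace:
initial (ε-close {0}): {0,2,6,8,10}
'b' @ 1: {3,4}
'b' @ 2: {1,5}  ✓accept
'a' @ 3: {}  — no active states
rest 'cbbab' ignored (set empty)
final: {}; accept 1 not in set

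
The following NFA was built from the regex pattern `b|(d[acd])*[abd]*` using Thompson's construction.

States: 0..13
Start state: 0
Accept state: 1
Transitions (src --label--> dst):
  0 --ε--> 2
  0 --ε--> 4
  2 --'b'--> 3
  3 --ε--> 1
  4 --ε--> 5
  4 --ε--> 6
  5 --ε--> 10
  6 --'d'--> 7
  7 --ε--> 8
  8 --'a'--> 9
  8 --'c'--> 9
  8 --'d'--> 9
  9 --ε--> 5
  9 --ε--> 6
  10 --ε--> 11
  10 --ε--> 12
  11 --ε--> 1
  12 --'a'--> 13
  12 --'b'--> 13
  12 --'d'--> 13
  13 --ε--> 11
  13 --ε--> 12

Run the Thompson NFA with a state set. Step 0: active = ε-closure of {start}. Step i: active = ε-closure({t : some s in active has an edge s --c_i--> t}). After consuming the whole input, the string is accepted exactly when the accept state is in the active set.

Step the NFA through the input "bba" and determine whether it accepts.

S₀ = ε-closure({0}) = {0,1,2,4,5,6,10,11,12}
'b' @ 1: {1,3,11,12,13}  (accept∈set)
'b' @ 2: {1,11,12,13}  (accept∈set)
'a' @ 3: {1,11,12,13}  (accept∈set)
after full input: {1,11,12,13}  (accept=1 in)

Answer: ACCEPT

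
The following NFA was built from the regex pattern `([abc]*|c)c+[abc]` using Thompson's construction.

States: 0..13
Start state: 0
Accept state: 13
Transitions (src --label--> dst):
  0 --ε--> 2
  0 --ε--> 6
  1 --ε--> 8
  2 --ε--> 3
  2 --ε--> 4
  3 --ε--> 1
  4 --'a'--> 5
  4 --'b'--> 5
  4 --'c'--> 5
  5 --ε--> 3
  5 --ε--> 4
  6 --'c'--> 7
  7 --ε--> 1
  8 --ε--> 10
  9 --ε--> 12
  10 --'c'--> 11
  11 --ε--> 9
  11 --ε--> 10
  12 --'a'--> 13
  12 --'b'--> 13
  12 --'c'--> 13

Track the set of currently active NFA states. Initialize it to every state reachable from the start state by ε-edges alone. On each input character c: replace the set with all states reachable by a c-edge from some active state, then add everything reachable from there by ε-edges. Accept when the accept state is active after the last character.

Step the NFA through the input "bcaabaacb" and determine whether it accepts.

Answer: ACCEPT

Trace:
initial (ε-close {0}): {0,1,2,3,4,6,8,10}
'b' @ 1: {1,3,4,5,8,10}
'c' @ 2: {1,3,4,5,8,9,10,11,12}
'a' @ 3: {1,3,4,5,8,10,13}  (accept∈set)
'a' @ 4: {1,3,4,5,8,10}
'b' @ 5: {1,3,4,5,8,10}
'a' @ 6: {1,3,4,5,8,10}
'a' @ 7: {1,3,4,5,8,10}
'c' @ 8: {1,3,4,5,8,9,10,11,12}
'b' @ 9: {1,3,4,5,8,10,13}  (accept∈set)
final: {1,3,4,5,8,10,13}; accept 13 in set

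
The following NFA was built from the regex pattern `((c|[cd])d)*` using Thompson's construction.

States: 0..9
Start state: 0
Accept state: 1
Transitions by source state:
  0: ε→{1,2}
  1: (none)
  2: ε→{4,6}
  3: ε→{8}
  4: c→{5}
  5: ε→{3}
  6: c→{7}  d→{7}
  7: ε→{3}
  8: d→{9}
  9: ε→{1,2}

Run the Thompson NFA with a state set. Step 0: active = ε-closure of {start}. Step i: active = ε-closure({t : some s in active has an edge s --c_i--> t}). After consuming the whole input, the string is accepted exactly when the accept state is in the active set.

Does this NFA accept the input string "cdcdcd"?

start: ε-closure({0}) = {0,1,2,4,6}
'c' @ 1: {3,5,7,8}
'd' @ 2: {1,2,4,6,9}  ✓accept
'c' @ 3: {3,5,7,8}
'd' @ 4: {1,2,4,6,9}  ✓accept
'c' @ 5: {3,5,7,8}
'd' @ 6: {1,2,4,6,9}  ✓accept
final: {1,2,4,6,9}; accept 1 in set

Answer: ACCEPT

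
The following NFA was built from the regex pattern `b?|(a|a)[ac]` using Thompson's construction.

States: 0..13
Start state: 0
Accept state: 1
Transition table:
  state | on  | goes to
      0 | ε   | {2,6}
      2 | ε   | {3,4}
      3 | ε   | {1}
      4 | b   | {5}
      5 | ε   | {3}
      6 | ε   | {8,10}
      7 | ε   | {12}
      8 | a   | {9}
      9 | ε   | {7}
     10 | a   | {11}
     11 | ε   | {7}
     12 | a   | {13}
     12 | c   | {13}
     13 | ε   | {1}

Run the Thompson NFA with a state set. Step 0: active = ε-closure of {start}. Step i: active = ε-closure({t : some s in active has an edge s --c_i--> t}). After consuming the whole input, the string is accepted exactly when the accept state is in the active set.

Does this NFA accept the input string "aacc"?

initial (ε-close {0}): {0,1,2,3,4,6,8,10}
'a' @ 1: {7,9,11,12}
'a' @ 2: {1,13}  [accepting]
'c' @ 3: {}  — state set empty
rest 'c' ignored (set empty)
after full input: {}  (accept=1 not in)

Answer: REJECT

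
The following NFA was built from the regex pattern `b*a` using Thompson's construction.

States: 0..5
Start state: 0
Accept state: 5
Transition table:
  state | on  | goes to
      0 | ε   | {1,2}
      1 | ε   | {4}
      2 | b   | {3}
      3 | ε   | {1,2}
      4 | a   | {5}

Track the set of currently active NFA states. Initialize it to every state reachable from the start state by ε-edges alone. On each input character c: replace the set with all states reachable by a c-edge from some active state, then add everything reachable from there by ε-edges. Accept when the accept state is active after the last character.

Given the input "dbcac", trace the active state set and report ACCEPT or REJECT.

Answer: REJECT

Steps:
initial (ε-close {0}): {0,1,2,4}
'd' @ 1: {}  — state set empty
rest 'bcac' ignored (set empty)
final: {}; accept 5 not in set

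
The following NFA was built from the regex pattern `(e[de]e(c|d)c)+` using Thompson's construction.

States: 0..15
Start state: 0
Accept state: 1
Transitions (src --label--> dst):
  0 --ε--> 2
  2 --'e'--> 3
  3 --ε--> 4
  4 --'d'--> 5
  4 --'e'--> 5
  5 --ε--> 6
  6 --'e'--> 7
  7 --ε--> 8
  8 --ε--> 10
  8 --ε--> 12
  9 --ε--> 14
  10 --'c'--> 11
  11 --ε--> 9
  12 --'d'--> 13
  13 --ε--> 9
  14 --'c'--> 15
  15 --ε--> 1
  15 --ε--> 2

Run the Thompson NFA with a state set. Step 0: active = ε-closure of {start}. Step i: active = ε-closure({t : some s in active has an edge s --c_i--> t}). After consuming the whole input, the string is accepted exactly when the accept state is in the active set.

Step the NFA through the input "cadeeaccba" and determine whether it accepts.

Answer: REJECT

Trace:
initial (ε-close {0}): {0,2}
'c' @ 1: {}  — state set empty
rest 'adeeaccba' ignored (set empty)
final: {}; accept 1 not in set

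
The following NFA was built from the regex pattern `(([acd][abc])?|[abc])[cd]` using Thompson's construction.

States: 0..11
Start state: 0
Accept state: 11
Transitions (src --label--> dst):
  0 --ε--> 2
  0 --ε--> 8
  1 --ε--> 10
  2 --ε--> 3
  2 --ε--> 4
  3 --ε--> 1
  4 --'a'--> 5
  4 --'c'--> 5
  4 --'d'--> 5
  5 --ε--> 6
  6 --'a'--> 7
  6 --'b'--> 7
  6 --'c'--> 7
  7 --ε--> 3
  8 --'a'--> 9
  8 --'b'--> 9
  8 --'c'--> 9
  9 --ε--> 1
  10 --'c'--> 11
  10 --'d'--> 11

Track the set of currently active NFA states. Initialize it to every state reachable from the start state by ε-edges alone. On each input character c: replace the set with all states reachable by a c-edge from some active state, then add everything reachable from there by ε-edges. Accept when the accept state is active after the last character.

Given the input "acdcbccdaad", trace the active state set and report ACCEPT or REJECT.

S₀ = ε-closure({0}) = {0,1,2,3,4,8,10}
'a' @ 1: {1,5,6,9,10}
'c' @ 2: {1,3,7,10,11}  (accept∈set)
'd' @ 3: {11}  (accept∈set)
'c' @ 4: {}  — dead — no transitions
rest 'bccdaad' ignored (set empty)
end set {} — state 11 not in

Answer: REJECT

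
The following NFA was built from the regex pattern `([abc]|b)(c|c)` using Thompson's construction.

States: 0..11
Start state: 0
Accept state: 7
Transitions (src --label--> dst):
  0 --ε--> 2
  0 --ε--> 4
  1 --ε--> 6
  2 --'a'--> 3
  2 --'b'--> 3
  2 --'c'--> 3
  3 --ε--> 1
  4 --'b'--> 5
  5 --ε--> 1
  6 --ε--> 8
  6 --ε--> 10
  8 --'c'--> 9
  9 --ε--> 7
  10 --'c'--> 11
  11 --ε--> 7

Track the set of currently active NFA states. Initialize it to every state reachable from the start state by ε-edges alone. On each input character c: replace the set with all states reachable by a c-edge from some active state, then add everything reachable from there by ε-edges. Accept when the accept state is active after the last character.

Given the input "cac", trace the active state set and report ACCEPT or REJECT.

Answer: REJECT

Steps:
start: ε-closure({0}) = {0,2,4}
'c' @ 1: {1,3,6,8,10}
'a' @ 2: {}  — state set empty
rest 'c' ignored (set empty)
end set {} — state 7 not in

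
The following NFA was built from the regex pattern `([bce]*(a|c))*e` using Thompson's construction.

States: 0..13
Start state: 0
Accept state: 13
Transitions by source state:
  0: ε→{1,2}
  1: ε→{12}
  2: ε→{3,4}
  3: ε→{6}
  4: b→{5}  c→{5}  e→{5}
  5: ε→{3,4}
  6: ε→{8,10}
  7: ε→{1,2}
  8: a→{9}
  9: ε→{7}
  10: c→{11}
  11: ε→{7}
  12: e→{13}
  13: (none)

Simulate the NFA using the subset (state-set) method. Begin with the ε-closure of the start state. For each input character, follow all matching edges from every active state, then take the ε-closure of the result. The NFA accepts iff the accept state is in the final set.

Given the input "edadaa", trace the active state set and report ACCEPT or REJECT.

S₀ = ε-closure({0}) = {0,1,2,3,4,6,8,10,12}
'e' @ 1: {3,4,5,6,8,10,13}  (accept∈set)
'd' @ 2: {}  — state set empty
rest 'adaa' ignored (set empty)
end set {} — state 13 not in

Answer: REJECT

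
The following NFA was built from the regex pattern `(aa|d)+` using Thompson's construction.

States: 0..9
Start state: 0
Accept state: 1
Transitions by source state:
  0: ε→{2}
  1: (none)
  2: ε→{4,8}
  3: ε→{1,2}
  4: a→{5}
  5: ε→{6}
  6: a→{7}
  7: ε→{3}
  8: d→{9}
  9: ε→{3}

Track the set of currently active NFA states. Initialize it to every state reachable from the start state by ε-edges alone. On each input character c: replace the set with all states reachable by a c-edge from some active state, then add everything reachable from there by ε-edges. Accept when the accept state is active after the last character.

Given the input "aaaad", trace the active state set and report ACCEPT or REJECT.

start: ε-closure({0}) = {0,2,4,8}
'a' @ 1: {5,6}
'a' @ 2: {1,2,3,4,7,8}  (accept∈set)
'a' @ 3: {5,6}
'a' @ 4: {1,2,3,4,7,8}  (accept∈set)
'd' @ 5: {1,2,3,4,8,9}  (accept∈set)
final: {1,2,3,4,8,9}; accept 1 in set

Answer: ACCEPT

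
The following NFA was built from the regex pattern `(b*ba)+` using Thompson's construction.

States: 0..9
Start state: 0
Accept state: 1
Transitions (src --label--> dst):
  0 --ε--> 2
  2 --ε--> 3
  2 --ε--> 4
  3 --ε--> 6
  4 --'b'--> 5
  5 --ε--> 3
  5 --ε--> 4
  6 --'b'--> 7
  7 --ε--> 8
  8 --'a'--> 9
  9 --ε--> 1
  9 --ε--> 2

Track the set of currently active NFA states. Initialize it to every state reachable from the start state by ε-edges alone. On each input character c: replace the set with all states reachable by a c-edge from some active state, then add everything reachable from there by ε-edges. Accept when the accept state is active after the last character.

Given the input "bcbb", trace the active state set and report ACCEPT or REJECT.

initial (ε-close {0}): {0,2,3,4,6}
'b' @ 1: {3,4,5,6,7,8}
'c' @ 2: {}  — state set empty
rest 'bb' ignored (set empty)
end set {} — state 1 not in

Answer: REJECT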